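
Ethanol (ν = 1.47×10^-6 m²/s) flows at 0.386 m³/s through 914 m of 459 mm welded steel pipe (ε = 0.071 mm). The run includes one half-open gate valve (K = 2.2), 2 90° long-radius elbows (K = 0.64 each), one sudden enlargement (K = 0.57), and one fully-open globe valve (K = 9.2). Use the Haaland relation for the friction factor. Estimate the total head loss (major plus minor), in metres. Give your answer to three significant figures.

V = 4Q/(πD²) = 2.333 m/s; V²/2g = 0.2774 m
Re = 7.28×10^5, ε/D = 1.55×10^-4 → f = 0.01438 (Haaland)
Major: h_f = f(L/D)·V²/2g = 0.01438·1991·0.2774 = 7.940 m
Minor: ΣK = 13.2; h_m = ΣK·V²/2g = 3.675 m
Total H_L = 7.940 + 3.675 = 11.62 m

H_L ≈ 11.6 m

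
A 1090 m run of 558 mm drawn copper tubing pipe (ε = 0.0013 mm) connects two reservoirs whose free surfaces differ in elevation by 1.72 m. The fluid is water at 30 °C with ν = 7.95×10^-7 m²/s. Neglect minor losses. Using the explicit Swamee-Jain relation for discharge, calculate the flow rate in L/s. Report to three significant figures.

Q ≈ 293 L/s

Swamee-Jain (Type II): Q = -0.965·√(gD⁵h_f/L)·ln[ε/(3.7D) + √(3.17ν²L/(gD³h_f))]
√(gD⁵h_f/L) = √(9.81·0.558⁵·1.72/1090) = 0.02894
ε/(3.7D) = 6.30×10^-7; √(3.17ν²L/(gD³h_f)) = 2.73×10^-5
Q = -0.965·0.02894·ln(2.792×10^-5) = 0.2928 m³/s
Check: V = 1.20 m/s, Re = 8.40×10^5, f = 0.01201, h_f = 1.71 m ≈ 1.72 m ✓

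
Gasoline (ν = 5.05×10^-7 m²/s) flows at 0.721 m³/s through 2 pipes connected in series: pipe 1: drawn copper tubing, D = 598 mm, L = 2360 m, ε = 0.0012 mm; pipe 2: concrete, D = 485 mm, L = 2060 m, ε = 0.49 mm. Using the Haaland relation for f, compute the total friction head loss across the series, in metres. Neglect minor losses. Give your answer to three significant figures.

H ≈ 78.2 m

Pipe 1: V = 2.567 m/s, Re = 3.04×10^6, ε/D = 2.01×10^-6, f = 0.009761, h_1 = f(L/D)V²/2g = 12.94 m
Pipe 2: V = 3.903 m/s, Re = 3.75×10^6, ε/D = 0.00101, f = 0.01980, h_2 = f(L/D)V²/2g = 65.27 m
Series → Q common, losses add: H = Σh = 78.21 m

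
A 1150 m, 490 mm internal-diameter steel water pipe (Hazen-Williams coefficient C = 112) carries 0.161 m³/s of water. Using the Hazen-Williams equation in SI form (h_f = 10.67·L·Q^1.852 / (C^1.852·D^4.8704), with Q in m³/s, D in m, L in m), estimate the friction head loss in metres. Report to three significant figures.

h_f = 10.67·1150·0.161^1.852 / (112^1.852·0.490^4.8704) = 2.156 m

h_f ≈ 2.16 m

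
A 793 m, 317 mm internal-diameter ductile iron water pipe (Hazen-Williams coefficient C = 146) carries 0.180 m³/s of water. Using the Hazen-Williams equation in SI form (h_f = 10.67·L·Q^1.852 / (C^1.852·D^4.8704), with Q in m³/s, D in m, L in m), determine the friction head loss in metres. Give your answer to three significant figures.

h_f ≈ 9.33 m

h_f = 10.67·793·0.180^1.852 / (146^1.852·0.317^4.8704) = 9.330 m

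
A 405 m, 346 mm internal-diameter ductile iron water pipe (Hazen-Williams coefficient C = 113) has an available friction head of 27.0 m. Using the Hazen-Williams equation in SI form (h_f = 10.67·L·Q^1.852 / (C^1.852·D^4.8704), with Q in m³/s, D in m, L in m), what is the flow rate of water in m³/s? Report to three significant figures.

Q ≈ 0.447 m³/s

Rearranging: Q = [h_f·C^1.852·D^4.8704 / (10.67·L)]^(1/1.852)
Q = [27.0·113^1.852·0.346^4.8704 / (10.67·405)]^0.540 = 0.4474 m³/s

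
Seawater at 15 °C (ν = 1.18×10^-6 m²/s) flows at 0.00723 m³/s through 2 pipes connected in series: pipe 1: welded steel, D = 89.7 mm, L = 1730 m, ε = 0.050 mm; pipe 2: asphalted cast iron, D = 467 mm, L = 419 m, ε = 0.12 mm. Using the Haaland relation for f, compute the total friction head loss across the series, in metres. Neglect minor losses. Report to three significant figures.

Pipe 1: V = 1.144 m/s, Re = 8.70×10^4, ε/D = 5.57×10^-4, f = 0.02066, h_1 = f(L/D)V²/2g = 26.59 m
Pipe 2: V = 0.04221 m/s, Re = 1.67×10^4, ε/D = 2.57×10^-4, f = 0.02735, h_2 = f(L/D)V²/2g = 0.002228 m
Series → Q common, losses add: H = Σh = 26.59 m

H ≈ 26.6 m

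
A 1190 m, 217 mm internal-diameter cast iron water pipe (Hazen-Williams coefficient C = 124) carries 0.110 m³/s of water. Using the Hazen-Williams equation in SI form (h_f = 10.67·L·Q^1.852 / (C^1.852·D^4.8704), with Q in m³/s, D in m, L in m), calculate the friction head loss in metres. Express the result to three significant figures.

h_f ≈ 48.2 m

h_f = 10.67·1190·0.110^1.852 / (124^1.852·0.217^4.8704) = 48.20 m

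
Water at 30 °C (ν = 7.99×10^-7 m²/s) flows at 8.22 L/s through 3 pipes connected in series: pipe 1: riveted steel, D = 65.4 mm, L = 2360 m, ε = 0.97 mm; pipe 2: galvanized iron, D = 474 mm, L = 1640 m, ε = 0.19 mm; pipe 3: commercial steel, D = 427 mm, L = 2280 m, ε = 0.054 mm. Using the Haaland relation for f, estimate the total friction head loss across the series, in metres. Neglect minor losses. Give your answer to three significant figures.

Pipe 1: V = 2.447 m/s, Re = 2.00×10^5, ε/D = 0.0148, f = 0.04382, h_1 = f(L/D)V²/2g = 482.6 m
Pipe 2: V = 0.04658 m/s, Re = 2.76×10^4, ε/D = 4.01×10^-4, f = 0.02465, h_2 = f(L/D)V²/2g = 0.009432 m
Pipe 3: V = 0.05740 m/s, Re = 3.07×10^4, ε/D = 1.26×10^-4, f = 0.02346, h_3 = f(L/D)V²/2g = 0.02104 m
Series → Q common, losses add: H = Σh = 482.6 m

H ≈ 483 m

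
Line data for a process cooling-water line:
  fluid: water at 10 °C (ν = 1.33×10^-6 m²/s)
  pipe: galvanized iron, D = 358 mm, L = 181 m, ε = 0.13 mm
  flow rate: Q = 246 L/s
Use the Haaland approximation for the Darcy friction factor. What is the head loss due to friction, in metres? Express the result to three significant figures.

h_f ≈ 2.53 m

V = 4Q/(πD²) = 4·0.246/(π·0.358²) = 2.444 m/s
Re = VD/ν = 2.444·0.358/1.33×10^-6 = 6.58×10^5 → turbulent
ε/D = 0.13/358 = 3.63×10^-4
Haaland: f = 0.01641
h_f = f(L/D)V²/(2g) = 0.01641·(181/0.358)·2.444²/(2·9.81) = 2.526 m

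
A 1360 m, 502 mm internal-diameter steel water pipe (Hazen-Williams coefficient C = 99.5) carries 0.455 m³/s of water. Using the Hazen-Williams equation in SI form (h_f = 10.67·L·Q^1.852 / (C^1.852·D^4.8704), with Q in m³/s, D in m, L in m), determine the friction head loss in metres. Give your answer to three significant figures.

h_f ≈ 19.3 m

h_f = 10.67·1360·0.455^1.852 / (99.5^1.852·0.502^4.8704) = 19.32 m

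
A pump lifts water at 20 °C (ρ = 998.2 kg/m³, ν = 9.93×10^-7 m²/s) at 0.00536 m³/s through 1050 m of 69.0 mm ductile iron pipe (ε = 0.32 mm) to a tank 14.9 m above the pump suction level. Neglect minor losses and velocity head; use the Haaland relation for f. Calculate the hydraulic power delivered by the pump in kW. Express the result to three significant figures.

V = 4Q/(πD²) = 1.433 m/s; Re = 9.96×10^4; ε/D = 0.00464; f = 0.03064
h_f = f(L/D)V²/2g = 48.83 m
Total head H = z + h_f = 14.9 + 48.83 = 63.73 m
P_hyd = ρgQH = 998.2·9.81·0.00536·63.73 = 3.345 kW

P_hyd ≈ 3.35 kW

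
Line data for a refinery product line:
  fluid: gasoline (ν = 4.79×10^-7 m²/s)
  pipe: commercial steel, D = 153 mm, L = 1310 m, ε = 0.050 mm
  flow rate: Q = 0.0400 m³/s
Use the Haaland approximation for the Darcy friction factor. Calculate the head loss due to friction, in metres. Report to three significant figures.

V = 4Q/(πD²) = 4·0.0400/(π·0.153²) = 2.176 m/s
Re = VD/ν = 2.176·0.153/4.79×10^-7 = 6.95×10^5 → turbulent
ε/D = 0.050/153 = 3.27×10^-4
Haaland: f = 0.01608
h_f = f(L/D)V²/(2g) = 0.01608·(1310/0.153)·2.176²/(2·9.81) = 33.21 m

h_f ≈ 33.2 m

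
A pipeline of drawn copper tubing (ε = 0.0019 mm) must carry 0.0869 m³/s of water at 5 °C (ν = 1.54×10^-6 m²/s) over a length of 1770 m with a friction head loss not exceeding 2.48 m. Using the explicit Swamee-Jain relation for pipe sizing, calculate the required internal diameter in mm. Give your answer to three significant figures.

D ≈ 376 mm

Swamee-Jain (Type III): D = 0.66·[ε^1.25·(LQ²/(gh_f))^4.75 + ν·Q^9.4·(L/(gh_f))^5.2]^0.04
LQ²/(gh_f) = 0.5494; L/(gh_f) = 72.75
Term 1 = ε^1.25·(…)^4.75 = 4.10×10^-9; Term 2 = ν·Q^9.4·(…)^5.2 = 7.87×10^-7
D = 0.66·(4.10×10^-9 + 7.87×10^-7)^0.04 = 0.3762 m = 376 mm
Check: V = 0.782 m/s, Re = 1.91×10^5, f = 0.01572, h_f = 2.30 m ≈ 2.48 m ✓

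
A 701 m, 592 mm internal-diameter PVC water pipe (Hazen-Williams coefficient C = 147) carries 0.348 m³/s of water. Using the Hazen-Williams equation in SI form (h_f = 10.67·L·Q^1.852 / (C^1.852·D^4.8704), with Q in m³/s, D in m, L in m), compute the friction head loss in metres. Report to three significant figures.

h_f = 10.67·701·0.348^1.852 / (147^1.852·0.592^4.8704) = 1.318 m

h_f ≈ 1.32 m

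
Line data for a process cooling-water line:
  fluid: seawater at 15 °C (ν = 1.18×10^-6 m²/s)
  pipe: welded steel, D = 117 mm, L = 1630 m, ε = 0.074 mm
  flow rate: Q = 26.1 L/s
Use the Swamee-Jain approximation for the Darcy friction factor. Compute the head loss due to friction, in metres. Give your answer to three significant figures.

h_f ≈ 80.9 m

V = 4Q/(πD²) = 4·0.0261/(π·0.117²) = 2.428 m/s
Re = VD/ν = 2.428·0.117/1.18×10^-6 = 2.41×10^5 → turbulent
ε/D = 0.074/117 = 6.32×10^-4
Swamee-Jain: f = 0.01933
h_f = f(L/D)V²/(2g) = 0.01933·(1630/0.117)·2.428²/(2·9.81) = 80.88 m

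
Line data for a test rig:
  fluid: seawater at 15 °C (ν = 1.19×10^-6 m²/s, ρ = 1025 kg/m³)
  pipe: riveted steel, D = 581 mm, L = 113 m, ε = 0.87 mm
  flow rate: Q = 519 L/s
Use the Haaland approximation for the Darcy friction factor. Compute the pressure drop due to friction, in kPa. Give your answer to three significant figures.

Δp ≈ 8.39 kPa

V = 4Q/(πD²) = 4·0.519/(π·0.581²) = 1.958 m/s
Re = VD/ν = 1.958·0.581/1.19×10^-6 = 9.56×10^5 → turbulent
ε/D = 0.87/581 = 0.00150
Haaland: f = 0.02197
h_f = f(L/D)V²/(2g) = 0.02197·(113/0.581)·1.958²/(2·9.81) = 0.8346 m
Δp = ρg·h_f = 1025·9.81·0.8346 = 8.392 kPa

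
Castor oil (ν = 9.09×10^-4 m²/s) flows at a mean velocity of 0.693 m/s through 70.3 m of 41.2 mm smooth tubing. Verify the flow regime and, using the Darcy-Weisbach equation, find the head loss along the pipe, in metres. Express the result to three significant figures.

h_f ≈ 85.1 m

Re = VD/ν = 0.693·0.04120/9.09×10^-4 = 31.4 → laminar (Re < 2300)
f = 64/Re = 2.038
h_f = f(L/D)V²/(2g) = 2.038·(70.3/0.04120)·0.693²/(2·9.81) = 85.10 m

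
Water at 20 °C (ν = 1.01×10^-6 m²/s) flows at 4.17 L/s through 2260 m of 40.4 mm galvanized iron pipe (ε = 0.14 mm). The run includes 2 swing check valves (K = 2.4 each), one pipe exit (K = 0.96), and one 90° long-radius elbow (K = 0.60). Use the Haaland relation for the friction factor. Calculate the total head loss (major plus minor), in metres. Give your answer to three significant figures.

H_L ≈ 853 m

V = 4Q/(πD²) = 3.253 m/s; V²/2g = 0.5393 m
Re = 1.30×10^5, ε/D = 0.00347 → f = 0.02814 (Haaland)
Major: h_f = f(L/D)·V²/2g = 0.02814·55941·0.5393 = 849.1 m
Minor: ΣK = 6.36; h_m = ΣK·V²/2g = 3.430 m
Total H_L = 849.1 + 3.430 = 852.5 m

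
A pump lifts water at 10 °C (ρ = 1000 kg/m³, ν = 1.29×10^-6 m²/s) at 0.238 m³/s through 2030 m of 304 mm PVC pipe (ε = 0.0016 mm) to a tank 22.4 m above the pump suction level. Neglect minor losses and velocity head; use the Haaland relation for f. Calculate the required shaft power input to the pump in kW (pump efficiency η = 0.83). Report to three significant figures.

V = 4Q/(πD²) = 3.279 m/s; Re = 7.73×10^5; ε/D = 5.26×10^-6; f = 0.01218
h_f = f(L/D)V²/2g = 44.57 m
Total head H = z + h_f = 22.4 + 44.57 = 66.97 m
P_hyd = ρgQH = 1000·9.81·0.238·66.97 = 156.4 kW
P_shaft = P_hyd/η = 156.4/0.83 = 188.4 kW

P_shaft ≈ 188 kW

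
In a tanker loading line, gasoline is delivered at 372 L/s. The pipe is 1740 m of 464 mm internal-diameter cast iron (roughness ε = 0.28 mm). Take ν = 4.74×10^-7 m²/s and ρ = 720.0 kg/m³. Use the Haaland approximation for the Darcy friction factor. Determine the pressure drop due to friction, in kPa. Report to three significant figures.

V = 4Q/(πD²) = 4·0.372/(π·0.464²) = 2.200 m/s
Re = VD/ν = 2.200·0.464/4.74×10^-7 = 2.15×10^6 → turbulent
ε/D = 0.28/464 = 6.03×10^-4
Haaland: f = 0.01764
h_f = f(L/D)V²/(2g) = 0.01764·(1740/0.464)·2.200²/(2·9.81) = 16.32 m
Δp = ρg·h_f = 720.0·9.81·16.32 = 115.3 kPa

Δp ≈ 115 kPa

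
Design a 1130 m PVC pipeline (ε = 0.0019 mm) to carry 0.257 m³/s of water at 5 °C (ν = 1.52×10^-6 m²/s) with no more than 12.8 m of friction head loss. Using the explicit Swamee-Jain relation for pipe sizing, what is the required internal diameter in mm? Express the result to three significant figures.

D ≈ 366 mm

Swamee-Jain (Type III): D = 0.66·[ε^1.25·(LQ²/(gh_f))^4.75 + ν·Q^9.4·(L/(gh_f))^5.2]^0.04
LQ²/(gh_f) = 0.5944; L/(gh_f) = 8.999
Term 1 = ε^1.25·(…)^4.75 = 5.96×10^-9; Term 2 = ν·Q^9.4·(…)^5.2 = 3.95×10^-7
D = 0.66·(5.96×10^-9 + 3.95×10^-7)^0.04 = 0.3662 m = 366 mm
Check: V = 2.44 m/s, Re = 5.88×10^5, f = 0.01281, h_f = 12.0 m ≈ 12.8 m ✓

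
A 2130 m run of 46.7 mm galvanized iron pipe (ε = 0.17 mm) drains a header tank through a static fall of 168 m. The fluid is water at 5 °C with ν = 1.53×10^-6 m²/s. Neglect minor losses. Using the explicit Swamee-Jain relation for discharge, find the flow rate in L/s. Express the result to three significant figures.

Q ≈ 2.66 L/s

Swamee-Jain (Type II): Q = -0.965·√(gD⁵h_f/L)·ln[ε/(3.7D) + √(3.17ν²L/(gD³h_f))]
√(gD⁵h_f/L) = √(9.81·0.0467⁵·168/2130) = 4.146×10^-4
ε/(3.7D) = 9.84×10^-4; √(3.17ν²L/(gD³h_f)) = 3.07×10^-4
Q = -0.965·4.146×10^-4·ln(0.001291) = 0.002661 m³/s
Check: V = 1.55 m/s, Re = 4.74×10^4, f = 0.03028, h_f = 170 m ≈ 168 m ✓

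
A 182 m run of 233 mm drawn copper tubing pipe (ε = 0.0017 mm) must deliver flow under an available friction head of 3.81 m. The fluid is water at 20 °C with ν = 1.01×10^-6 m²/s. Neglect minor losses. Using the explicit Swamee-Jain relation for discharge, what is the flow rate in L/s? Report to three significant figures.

Swamee-Jain (Type II): Q = -0.965·√(gD⁵h_f/L)·ln[ε/(3.7D) + √(3.17ν²L/(gD³h_f))]
√(gD⁵h_f/L) = √(9.81·0.233⁵·3.81/182) = 0.01188
ε/(3.7D) = 1.97×10^-6; √(3.17ν²L/(gD³h_f)) = 3.53×10^-5
Q = -0.965·0.01188·ln(3.725×10^-5) = 0.1169 m³/s
Check: V = 2.74 m/s, Re = 6.32×10^5, f = 0.01269, h_f = 3.80 m ≈ 3.81 m ✓

Q ≈ 117 L/s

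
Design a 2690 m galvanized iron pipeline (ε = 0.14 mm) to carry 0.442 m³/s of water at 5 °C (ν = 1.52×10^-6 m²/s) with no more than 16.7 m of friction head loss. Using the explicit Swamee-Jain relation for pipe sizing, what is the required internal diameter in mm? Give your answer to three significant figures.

D ≈ 535 mm

Swamee-Jain (Type III): D = 0.66·[ε^1.25·(LQ²/(gh_f))^4.75 + ν·Q^9.4·(L/(gh_f))^5.2]^0.04
LQ²/(gh_f) = 3.208; L/(gh_f) = 16.42
Term 1 = ε^1.25·(…)^4.75 = 0.00387; Term 2 = ν·Q^9.4·(…)^5.2 = 0.00147
D = 0.66·(0.00387 + 0.00147)^0.04 = 0.5354 m = 535 mm
Check: V = 1.96 m/s, Re = 6.92×10^5, f = 0.01571, h_f = 15.5 m ≈ 16.7 m ✓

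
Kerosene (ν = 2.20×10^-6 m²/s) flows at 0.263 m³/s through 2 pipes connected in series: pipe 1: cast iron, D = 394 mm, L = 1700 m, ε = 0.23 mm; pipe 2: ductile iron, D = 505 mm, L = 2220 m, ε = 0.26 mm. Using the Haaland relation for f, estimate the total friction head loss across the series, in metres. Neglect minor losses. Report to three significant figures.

H ≈ 25.7 m

Pipe 1: V = 2.157 m/s, Re = 3.86×10^5, ε/D = 5.84×10^-4, f = 0.01829, h_1 = f(L/D)V²/2g = 18.72 m
Pipe 2: V = 1.313 m/s, Re = 3.01×10^5, ε/D = 5.15×10^-4, f = 0.01815, h_2 = f(L/D)V²/2g = 7.013 m
Series → Q common, losses add: H = Σh = 25.73 m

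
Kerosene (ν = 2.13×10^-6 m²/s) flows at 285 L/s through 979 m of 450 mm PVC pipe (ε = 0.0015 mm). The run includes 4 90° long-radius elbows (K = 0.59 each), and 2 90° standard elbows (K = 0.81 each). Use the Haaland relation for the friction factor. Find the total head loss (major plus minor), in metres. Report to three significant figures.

V = 4Q/(πD²) = 1.792 m/s; V²/2g = 0.1637 m
Re = 3.79×10^5, ε/D = 3.33×10^-6 → f = 0.01377 (Haaland)
Major: h_f = f(L/D)·V²/2g = 0.01377·2176·0.1637 = 4.902 m
Minor: ΣK = 3.98; h_m = ΣK·V²/2g = 0.6514 m
Total H_L = 4.902 + 0.6514 = 5.554 m

H_L ≈ 5.55 m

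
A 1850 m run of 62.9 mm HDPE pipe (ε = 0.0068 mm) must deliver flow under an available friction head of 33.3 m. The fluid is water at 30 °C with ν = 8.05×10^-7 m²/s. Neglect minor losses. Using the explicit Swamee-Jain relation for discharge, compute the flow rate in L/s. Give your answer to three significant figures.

Q ≈ 3.34 L/s

Swamee-Jain (Type II): Q = -0.965·√(gD⁵h_f/L)·ln[ε/(3.7D) + √(3.17ν²L/(gD³h_f))]
√(gD⁵h_f/L) = √(9.81·0.0629⁵·33.3/1850) = 4.170×10^-4
ε/(3.7D) = 2.92×10^-5; √(3.17ν²L/(gD³h_f)) = 2.16×10^-4
Q = -0.965·4.170×10^-4·ln(2.454×10^-4) = 0.003345 m³/s
Check: V = 1.08 m/s, Re = 8.41×10^4, f = 0.01911, h_f = 33.2 m ≈ 33.3 m ✓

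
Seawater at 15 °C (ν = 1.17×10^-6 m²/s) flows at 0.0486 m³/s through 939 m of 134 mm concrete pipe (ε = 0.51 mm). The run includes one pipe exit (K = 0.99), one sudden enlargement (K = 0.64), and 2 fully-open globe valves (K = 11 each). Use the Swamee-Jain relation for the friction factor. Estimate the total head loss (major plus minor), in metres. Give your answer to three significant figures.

H_L ≈ 135 m

V = 4Q/(πD²) = 3.446 m/s; V²/2g = 0.6053 m
Re = 3.95×10^5, ε/D = 0.00381 → f = 0.02842 (Swamee-Jain)
Major: h_f = f(L/D)·V²/2g = 0.02842·7007·0.6053 = 120.5 m
Minor: ΣK = 23.6; h_m = ΣK·V²/2g = 14.30 m
Total H_L = 120.5 + 14.30 = 134.8 m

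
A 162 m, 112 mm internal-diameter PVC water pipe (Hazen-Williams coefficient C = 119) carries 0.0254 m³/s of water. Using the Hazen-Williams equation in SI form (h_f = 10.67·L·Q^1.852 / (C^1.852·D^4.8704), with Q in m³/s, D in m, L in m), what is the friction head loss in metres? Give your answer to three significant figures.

h_f = 10.67·162·0.0254^1.852 / (119^1.852·0.112^4.8704) = 11.75 m

h_f ≈ 11.8 m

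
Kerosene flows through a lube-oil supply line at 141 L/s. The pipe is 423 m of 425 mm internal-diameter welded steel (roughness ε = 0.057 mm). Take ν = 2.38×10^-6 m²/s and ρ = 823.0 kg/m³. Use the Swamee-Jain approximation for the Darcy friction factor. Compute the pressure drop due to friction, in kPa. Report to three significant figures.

Δp ≈ 6.86 kPa

V = 4Q/(πD²) = 4·0.141/(π·0.425²) = 0.9939 m/s
Re = VD/ν = 0.9939·0.425/2.38×10^-6 = 1.77×10^5 → turbulent
ε/D = 0.057/425 = 1.34×10^-4
Swamee-Jain: f = 0.01695
h_f = f(L/D)V²/(2g) = 0.01695·(423/0.425)·0.9939²/(2·9.81) = 0.8497 m
Δp = ρg·h_f = 823.0·9.81·0.8497 = 6.860 kPa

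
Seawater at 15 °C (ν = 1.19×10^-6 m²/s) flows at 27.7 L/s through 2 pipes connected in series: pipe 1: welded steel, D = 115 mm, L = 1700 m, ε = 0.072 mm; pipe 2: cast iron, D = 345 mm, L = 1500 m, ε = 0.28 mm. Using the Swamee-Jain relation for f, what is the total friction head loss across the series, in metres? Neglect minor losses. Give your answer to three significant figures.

Pipe 1: V = 2.667 m/s, Re = 2.58×10^5, ε/D = 6.26×10^-4, f = 0.01921, h_1 = f(L/D)V²/2g = 102.9 m
Pipe 2: V = 0.2963 m/s, Re = 8.59×10^4, ε/D = 8.12×10^-4, f = 0.02202, h_2 = f(L/D)V²/2g = 0.4285 m
Series → Q common, losses add: H = Σh = 103.3 m

H ≈ 103 m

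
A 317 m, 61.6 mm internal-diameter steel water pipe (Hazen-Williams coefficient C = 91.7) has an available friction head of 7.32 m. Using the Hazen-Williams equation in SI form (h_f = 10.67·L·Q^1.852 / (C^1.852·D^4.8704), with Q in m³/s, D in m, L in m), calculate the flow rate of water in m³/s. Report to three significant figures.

Rearranging: Q = [h_f·C^1.852·D^4.8704 / (10.67·L)]^(1/1.852)
Q = [7.32·91.7^1.852·0.0616^4.8704 / (10.67·317)]^0.540 = 0.002190 m³/s

Q ≈ 0.00219 m³/s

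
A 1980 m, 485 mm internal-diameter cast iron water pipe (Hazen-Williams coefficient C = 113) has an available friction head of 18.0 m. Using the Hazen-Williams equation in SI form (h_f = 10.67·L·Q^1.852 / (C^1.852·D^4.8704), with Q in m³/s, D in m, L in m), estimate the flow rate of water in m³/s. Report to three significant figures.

Q ≈ 0.371 m³/s

Rearranging: Q = [h_f·C^1.852·D^4.8704 / (10.67·L)]^(1/1.852)
Q = [18.0·113^1.852·0.485^4.8704 / (10.67·1980)]^0.540 = 0.3709 m³/s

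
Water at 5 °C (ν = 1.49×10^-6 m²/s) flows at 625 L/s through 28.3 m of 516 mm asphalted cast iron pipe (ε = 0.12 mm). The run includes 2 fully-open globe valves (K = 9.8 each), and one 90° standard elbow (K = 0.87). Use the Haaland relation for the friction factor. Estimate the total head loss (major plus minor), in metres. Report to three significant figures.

H_L ≈ 9.69 m

V = 4Q/(πD²) = 2.989 m/s; V²/2g = 0.4553 m
Re = 1.04×10^6, ε/D = 2.33×10^-4 → f = 0.01493 (Haaland)
Major: h_f = f(L/D)·V²/2g = 0.01493·54.84·0.4553 = 0.3727 m
Minor: ΣK = 20.5; h_m = ΣK·V²/2g = 9.320 m
Total H_L = 0.3727 + 9.320 = 9.692 m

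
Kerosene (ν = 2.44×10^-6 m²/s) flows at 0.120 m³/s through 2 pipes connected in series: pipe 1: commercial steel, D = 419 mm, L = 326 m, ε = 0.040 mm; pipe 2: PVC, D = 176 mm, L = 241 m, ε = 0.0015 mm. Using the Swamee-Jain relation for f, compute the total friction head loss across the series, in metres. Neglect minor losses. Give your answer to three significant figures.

Pipe 1: V = 0.8703 m/s, Re = 1.49×10^5, ε/D = 9.55×10^-5, f = 0.01715, h_1 = f(L/D)V²/2g = 0.5153 m
Pipe 2: V = 4.932 m/s, Re = 3.56×10^5, ε/D = 8.52×10^-6, f = 0.01404, h_2 = f(L/D)V²/2g = 23.83 m
Series → Q common, losses add: H = Σh = 24.35 m

H ≈ 24.3 m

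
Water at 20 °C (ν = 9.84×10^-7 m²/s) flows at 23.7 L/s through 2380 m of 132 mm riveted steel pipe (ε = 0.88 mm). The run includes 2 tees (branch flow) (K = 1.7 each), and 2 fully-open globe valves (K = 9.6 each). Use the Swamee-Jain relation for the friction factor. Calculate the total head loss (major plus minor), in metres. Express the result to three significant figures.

V = 4Q/(πD²) = 1.732 m/s; V²/2g = 0.1529 m
Re = 2.32×10^5, ε/D = 0.00667 → f = 0.03369 (Swamee-Jain)
Major: h_f = f(L/D)·V²/2g = 0.03369·18030·0.1529 = 92.85 m
Minor: ΣK = 22.6; h_m = ΣK·V²/2g = 3.455 m
Total H_L = 92.85 + 3.455 = 96.30 m

H_L ≈ 96.3 m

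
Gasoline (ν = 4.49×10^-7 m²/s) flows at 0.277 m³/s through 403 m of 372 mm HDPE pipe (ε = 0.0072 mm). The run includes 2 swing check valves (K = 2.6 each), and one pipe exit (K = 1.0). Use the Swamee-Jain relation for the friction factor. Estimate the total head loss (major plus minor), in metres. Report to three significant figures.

V = 4Q/(πD²) = 2.549 m/s; V²/2g = 0.3311 m
Re = 2.11×10^6, ε/D = 1.94×10^-5 → f = 0.01098 (Swamee-Jain)
Major: h_f = f(L/D)·V²/2g = 0.01098·1083·0.3311 = 3.937 m
Minor: ΣK = 6.20; h_m = ΣK·V²/2g = 2.053 m
Total H_L = 3.937 + 2.053 = 5.990 m

H_L ≈ 5.99 m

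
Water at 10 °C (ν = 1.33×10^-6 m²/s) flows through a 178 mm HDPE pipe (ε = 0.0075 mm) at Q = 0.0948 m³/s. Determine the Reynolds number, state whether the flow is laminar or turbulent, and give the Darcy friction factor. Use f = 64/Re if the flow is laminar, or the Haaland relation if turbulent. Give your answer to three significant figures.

V = 4Q/(πD²) = 3.810 m/s
Re = VD/ν = 3.810·0.178/1.33×10^-6 = 5.10×10^5
Re > 4000 → turbulent; ε/D = 4.21×10^-5
Haaland: f = 0.01354

Re ≈ 5.10×10^5; turbulent; f ≈ 0.0135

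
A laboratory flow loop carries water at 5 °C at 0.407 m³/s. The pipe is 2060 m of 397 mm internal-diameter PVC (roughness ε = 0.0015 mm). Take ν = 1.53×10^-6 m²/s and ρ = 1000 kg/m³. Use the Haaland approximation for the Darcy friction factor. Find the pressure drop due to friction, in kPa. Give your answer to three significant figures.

V = 4Q/(πD²) = 4·0.407/(π·0.397²) = 3.288 m/s
Re = VD/ν = 3.288·0.397/1.53×10^-6 = 8.53×10^5 → turbulent
ε/D = 0.0015/397 = 3.78×10^-6
Haaland: f = 0.01196
h_f = f(L/D)V²/(2g) = 0.01196·(2060/0.397)·3.288²/(2·9.81) = 34.19 m
Δp = ρg·h_f = 1000·9.81·34.19 = 335.4 kPa

Δp ≈ 335 kPa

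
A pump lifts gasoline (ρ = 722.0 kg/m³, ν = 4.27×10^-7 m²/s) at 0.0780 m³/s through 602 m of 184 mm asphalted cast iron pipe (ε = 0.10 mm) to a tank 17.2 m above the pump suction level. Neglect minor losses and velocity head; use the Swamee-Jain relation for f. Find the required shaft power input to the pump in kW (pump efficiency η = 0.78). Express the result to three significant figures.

P_shaft ≈ 30.0 kW

V = 4Q/(πD²) = 2.933 m/s; Re = 1.26×10^6; ε/D = 5.43×10^-4; f = 0.01748
h_f = f(L/D)V²/2g = 25.09 m
Total head H = z + h_f = 17.2 + 25.09 = 42.29 m
P_hyd = ρgQH = 722.0·9.81·0.0780·42.29 = 23.36 kW
P_shaft = P_hyd/η = 23.36/0.78 = 29.95 kW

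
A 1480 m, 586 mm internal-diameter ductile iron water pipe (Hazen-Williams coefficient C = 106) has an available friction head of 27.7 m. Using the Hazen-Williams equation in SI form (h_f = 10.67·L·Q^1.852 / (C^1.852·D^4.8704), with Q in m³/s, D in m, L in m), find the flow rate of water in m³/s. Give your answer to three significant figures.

Q ≈ 0.845 m³/s

Rearranging: Q = [h_f·C^1.852·D^4.8704 / (10.67·L)]^(1/1.852)
Q = [27.7·106^1.852·0.586^4.8704 / (10.67·1480)]^0.540 = 0.8449 m³/s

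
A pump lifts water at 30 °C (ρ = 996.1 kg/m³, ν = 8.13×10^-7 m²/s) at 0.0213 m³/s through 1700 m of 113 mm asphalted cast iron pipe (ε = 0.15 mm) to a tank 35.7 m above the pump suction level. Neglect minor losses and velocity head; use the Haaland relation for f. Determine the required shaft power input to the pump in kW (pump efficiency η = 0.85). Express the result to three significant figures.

V = 4Q/(πD²) = 2.124 m/s; Re = 2.95×10^5; ε/D = 0.00133; f = 0.02182
h_f = f(L/D)V²/2g = 75.46 m
Total head H = z + h_f = 35.7 + 75.46 = 111.2 m
P_hyd = ρgQH = 996.1·9.81·0.0213·111.2 = 23.14 kW
P_shaft = P_hyd/η = 23.14/0.85 = 27.22 kW

P_shaft ≈ 27.2 kW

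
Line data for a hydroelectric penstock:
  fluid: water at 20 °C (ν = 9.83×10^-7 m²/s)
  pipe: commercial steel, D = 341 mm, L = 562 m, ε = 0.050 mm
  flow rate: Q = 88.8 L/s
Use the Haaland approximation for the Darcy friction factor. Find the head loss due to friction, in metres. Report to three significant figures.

h_f ≈ 1.22 m

V = 4Q/(πD²) = 4·0.0888/(π·0.341²) = 0.9723 m/s
Re = VD/ν = 0.9723·0.341/9.83×10^-7 = 3.37×10^5 → turbulent
ε/D = 0.050/341 = 1.47×10^-4
Haaland: f = 0.01541
h_f = f(L/D)V²/(2g) = 0.01541·(562/0.341)·0.9723²/(2·9.81) = 1.224 m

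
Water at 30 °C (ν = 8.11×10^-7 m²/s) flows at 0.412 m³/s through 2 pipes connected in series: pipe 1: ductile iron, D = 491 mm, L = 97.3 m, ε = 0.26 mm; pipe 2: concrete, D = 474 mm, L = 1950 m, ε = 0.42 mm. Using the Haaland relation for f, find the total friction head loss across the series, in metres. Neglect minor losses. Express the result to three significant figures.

H ≈ 22.9 m

Pipe 1: V = 2.176 m/s, Re = 1.32×10^6, ε/D = 5.30×10^-4, f = 0.01727, h_1 = f(L/D)V²/2g = 0.8261 m
Pipe 2: V = 2.335 m/s, Re = 1.36×10^6, ε/D = 8.86×10^-4, f = 0.01932, h_2 = f(L/D)V²/2g = 22.09 m
Series → Q common, losses add: H = Σh = 22.91 m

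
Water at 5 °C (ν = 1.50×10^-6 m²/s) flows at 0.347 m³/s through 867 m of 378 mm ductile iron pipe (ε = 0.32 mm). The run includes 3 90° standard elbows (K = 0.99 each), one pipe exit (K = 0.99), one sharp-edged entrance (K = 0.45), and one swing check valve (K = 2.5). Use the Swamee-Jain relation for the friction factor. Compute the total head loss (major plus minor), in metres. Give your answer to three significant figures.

V = 4Q/(πD²) = 3.092 m/s; V²/2g = 0.4873 m
Re = 7.79×10^5, ε/D = 8.47×10^-4 → f = 0.01940 (Swamee-Jain)
Major: h_f = f(L/D)·V²/2g = 0.01940·2294·0.4873 = 21.69 m
Minor: ΣK = 6.91; h_m = ΣK·V²/2g = 3.367 m
Total H_L = 21.69 + 3.367 = 25.06 m

H_L ≈ 25.1 m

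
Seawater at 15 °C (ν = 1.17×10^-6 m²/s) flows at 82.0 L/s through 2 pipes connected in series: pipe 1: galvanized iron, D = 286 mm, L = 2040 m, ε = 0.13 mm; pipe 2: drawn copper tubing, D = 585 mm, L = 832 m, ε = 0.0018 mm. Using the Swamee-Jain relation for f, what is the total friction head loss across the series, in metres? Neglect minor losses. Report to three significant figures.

H ≈ 10.8 m

Pipe 1: V = 1.276 m/s, Re = 3.12×10^5, ε/D = 4.55×10^-4, f = 0.01801, h_1 = f(L/D)V²/2g = 10.67 m
Pipe 2: V = 0.3051 m/s, Re = 1.53×10^5, ε/D = 3.08×10^-6, f = 0.01641, h_2 = f(L/D)V²/2g = 0.1107 m
Series → Q common, losses add: H = Σh = 10.78 m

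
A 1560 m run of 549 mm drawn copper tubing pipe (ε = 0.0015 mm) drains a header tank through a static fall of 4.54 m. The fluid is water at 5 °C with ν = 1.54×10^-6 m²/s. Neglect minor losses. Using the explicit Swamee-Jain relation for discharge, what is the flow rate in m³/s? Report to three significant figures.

Q ≈ 0.368 m³/s

Swamee-Jain (Type II): Q = -0.965·√(gD⁵h_f/L)·ln[ε/(3.7D) + √(3.17ν²L/(gD³h_f))]
√(gD⁵h_f/L) = √(9.81·0.549⁵·4.54/1560) = 0.03773
ε/(3.7D) = 7.38×10^-7; √(3.17ν²L/(gD³h_f)) = 3.99×10^-5
Q = -0.965·0.03773·ln(4.063×10^-5) = 0.3682 m³/s
Check: V = 1.56 m/s, Re = 5.54×10^5, f = 0.01290, h_f = 4.52 m ≈ 4.54 m ✓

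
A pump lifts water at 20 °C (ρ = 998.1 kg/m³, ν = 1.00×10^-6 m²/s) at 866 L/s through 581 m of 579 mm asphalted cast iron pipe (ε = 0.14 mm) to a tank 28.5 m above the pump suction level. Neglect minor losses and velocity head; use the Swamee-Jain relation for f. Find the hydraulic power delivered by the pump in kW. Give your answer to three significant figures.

P_hyd ≈ 311 kW

V = 4Q/(πD²) = 3.289 m/s; Re = 1.90×10^6; ε/D = 2.42×10^-4; f = 0.01482
h_f = f(L/D)V²/2g = 8.200 m
Total head H = z + h_f = 28.5 + 8.200 = 36.70 m
P_hyd = ρgQH = 998.1·9.81·0.866·36.70 = 311.2 kW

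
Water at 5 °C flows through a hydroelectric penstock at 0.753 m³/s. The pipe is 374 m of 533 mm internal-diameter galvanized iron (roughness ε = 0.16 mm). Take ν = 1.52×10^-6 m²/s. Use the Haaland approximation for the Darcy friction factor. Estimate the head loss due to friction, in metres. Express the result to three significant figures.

h_f ≈ 6.32 m

V = 4Q/(πD²) = 4·0.753/(π·0.533²) = 3.375 m/s
Re = VD/ν = 3.375·0.533/1.52×10^-6 = 1.18×10^6 → turbulent
ε/D = 0.16/533 = 3.00×10^-4
Haaland: f = 0.01551
h_f = f(L/D)V²/(2g) = 0.01551·(374/0.533)·3.375²/(2·9.81) = 6.318 m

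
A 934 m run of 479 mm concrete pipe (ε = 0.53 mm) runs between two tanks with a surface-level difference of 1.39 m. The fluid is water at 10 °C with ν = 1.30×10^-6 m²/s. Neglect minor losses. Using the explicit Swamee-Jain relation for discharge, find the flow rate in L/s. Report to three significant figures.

Swamee-Jain (Type II): Q = -0.965·√(gD⁵h_f/L)·ln[ε/(3.7D) + √(3.17ν²L/(gD³h_f))]
√(gD⁵h_f/L) = √(9.81·0.479⁵·1.39/934) = 0.01919
ε/(3.7D) = 2.99×10^-4; √(3.17ν²L/(gD³h_f)) = 5.78×10^-5
Q = -0.965·0.01919·ln(3.568×10^-4) = 0.1470 m³/s
Check: V = 0.816 m/s, Re = 3.01×10^5, f = 0.02118, h_f = 1.40 m ≈ 1.39 m ✓

Q ≈ 147 L/s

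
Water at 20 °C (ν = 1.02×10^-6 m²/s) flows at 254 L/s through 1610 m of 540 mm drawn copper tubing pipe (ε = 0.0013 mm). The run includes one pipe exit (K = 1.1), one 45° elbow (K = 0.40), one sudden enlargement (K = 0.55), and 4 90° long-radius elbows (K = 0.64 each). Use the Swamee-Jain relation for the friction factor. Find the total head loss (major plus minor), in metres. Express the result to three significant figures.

V = 4Q/(πD²) = 1.109 m/s; V²/2g = 0.06269 m
Re = 5.87×10^5, ε/D = 2.41×10^-6 → f = 0.01277 (Swamee-Jain)
Major: h_f = f(L/D)·V²/2g = 0.01277·2981·0.06269 = 2.386 m
Minor: ΣK = 4.61; h_m = ΣK·V²/2g = 0.2890 m
Total H_L = 2.386 + 0.2890 = 2.675 m

H_L ≈ 2.68 m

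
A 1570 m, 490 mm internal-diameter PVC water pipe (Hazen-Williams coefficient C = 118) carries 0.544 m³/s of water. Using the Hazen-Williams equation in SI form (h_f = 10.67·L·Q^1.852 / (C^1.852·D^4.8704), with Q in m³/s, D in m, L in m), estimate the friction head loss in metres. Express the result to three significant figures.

h_f = 10.67·1570·0.544^1.852 / (118^1.852·0.490^4.8704) = 25.48 m

h_f ≈ 25.5 m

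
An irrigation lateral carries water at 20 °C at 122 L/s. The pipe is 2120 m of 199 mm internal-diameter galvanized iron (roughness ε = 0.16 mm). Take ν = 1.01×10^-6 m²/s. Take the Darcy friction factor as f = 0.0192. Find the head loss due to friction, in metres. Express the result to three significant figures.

V = 4Q/(πD²) = 4·0.122/(π·0.199²) = 3.923 m/s
h_f = f(L/D)V²/(2g) = 0.01920·(2120/0.199)·3.923²/(2·9.81) = 160.4 m

h_f ≈ 160 m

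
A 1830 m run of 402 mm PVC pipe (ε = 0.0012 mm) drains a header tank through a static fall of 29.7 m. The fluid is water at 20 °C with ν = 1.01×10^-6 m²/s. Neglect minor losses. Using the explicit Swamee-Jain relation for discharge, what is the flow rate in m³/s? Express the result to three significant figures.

Swamee-Jain (Type II): Q = -0.965·√(gD⁵h_f/L)·ln[ε/(3.7D) + √(3.17ν²L/(gD³h_f))]
√(gD⁵h_f/L) = √(9.81·0.402⁵·29.7/1830) = 0.04088
ε/(3.7D) = 8.07×10^-7; √(3.17ν²L/(gD³h_f)) = 1.77×10^-5
Q = -0.965·0.04088·ln(1.849×10^-5) = 0.4300 m³/s
Check: V = 3.39 m/s, Re = 1.35×10^6, f = 0.01114, h_f = 29.6 m ≈ 29.7 m ✓

Q ≈ 0.430 m³/s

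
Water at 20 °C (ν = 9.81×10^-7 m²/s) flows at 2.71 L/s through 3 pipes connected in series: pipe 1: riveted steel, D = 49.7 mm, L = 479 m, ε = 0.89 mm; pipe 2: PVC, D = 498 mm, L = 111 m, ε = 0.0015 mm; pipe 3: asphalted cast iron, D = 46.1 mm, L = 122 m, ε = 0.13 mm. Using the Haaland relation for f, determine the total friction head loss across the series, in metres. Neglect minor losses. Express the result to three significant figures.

Pipe 1: V = 1.397 m/s, Re = 7.08×10^4, ε/D = 0.0179, f = 0.04730, h_1 = f(L/D)V²/2g = 45.34 m
Pipe 2: V = 0.01391 m/s, Re = 7060, ε/D = 3.01×10^-6, f = 0.03406, h_2 = f(L/D)V²/2g = 7.491×10^-5 m
Pipe 3: V = 1.624 m/s, Re = 7.63×10^4, ε/D = 0.00282, f = 0.02734, h_3 = f(L/D)V²/2g = 9.720 m
Series → Q common, losses add: H = Σh = 55.06 m

H ≈ 55.1 m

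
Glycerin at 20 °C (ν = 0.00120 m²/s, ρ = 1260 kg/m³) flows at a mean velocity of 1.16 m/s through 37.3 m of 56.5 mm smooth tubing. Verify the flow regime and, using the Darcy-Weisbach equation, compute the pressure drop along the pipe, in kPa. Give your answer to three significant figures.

Δp ≈ 656 kPa

Re = VD/ν = 1.16·0.05650/0.00120 = 54.6 → laminar (Re < 2300)
f = 64/Re = 1.172
h_f = f(L/D)V²/(2g) = 1.172·(37.3/0.05650)·1.16²/(2·9.81) = 53.06 m
Δp = ρg·h_f = 1260·9.81·53.06 = 655.8 kPa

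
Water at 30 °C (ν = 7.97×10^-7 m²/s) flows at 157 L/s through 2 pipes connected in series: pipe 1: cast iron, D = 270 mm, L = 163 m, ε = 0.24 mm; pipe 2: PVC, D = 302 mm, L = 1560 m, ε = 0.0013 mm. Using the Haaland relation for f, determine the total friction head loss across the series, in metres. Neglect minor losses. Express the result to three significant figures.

H ≈ 19.7 m

Pipe 1: V = 2.742 m/s, Re = 9.29×10^5, ε/D = 8.89×10^-4, f = 0.01943, h_1 = f(L/D)V²/2g = 4.496 m
Pipe 2: V = 2.192 m/s, Re = 8.31×10^5, ε/D = 4.30×10^-6, f = 0.01202, h_2 = f(L/D)V²/2g = 15.20 m
Series → Q common, losses add: H = Σh = 19.70 m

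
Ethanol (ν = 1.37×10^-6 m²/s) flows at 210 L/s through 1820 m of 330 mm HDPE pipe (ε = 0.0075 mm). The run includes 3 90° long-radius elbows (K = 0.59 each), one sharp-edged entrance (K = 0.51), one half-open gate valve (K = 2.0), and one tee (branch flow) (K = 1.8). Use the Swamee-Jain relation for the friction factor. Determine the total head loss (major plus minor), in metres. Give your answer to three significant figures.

H_L ≈ 24.1 m

V = 4Q/(πD²) = 2.455 m/s; V²/2g = 0.3073 m
Re = 5.91×10^5, ε/D = 2.27×10^-5 → f = 0.01310 (Swamee-Jain)
Major: h_f = f(L/D)·V²/2g = 0.01310·5515·0.3073 = 22.20 m
Minor: ΣK = 6.08; h_m = ΣK·V²/2g = 1.868 m
Total H_L = 22.20 + 1.868 = 24.07 m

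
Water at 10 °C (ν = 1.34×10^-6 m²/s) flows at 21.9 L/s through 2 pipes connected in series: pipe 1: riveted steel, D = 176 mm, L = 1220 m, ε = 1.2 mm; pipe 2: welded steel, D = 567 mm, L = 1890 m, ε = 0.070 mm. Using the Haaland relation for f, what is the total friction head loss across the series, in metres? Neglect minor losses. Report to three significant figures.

Pipe 1: V = 0.9002 m/s, Re = 1.18×10^5, ε/D = 0.00682, f = 0.03410, h_1 = f(L/D)V²/2g = 9.761 m
Pipe 2: V = 0.08673 m/s, Re = 3.67×10^4, ε/D = 1.23×10^-4, f = 0.02252, h_2 = f(L/D)V²/2g = 0.02879 m
Series → Q common, losses add: H = Σh = 9.790 m

H ≈ 9.79 m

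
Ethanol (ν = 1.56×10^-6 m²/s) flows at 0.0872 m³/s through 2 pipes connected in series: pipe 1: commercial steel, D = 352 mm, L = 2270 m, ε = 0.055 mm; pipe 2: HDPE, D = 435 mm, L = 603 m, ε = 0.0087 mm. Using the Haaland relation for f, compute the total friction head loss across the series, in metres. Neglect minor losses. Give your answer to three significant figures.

H ≈ 4.76 m

Pipe 1: V = 0.8961 m/s, Re = 2.02×10^5, ε/D = 1.56×10^-4, f = 0.01655, h_1 = f(L/D)V²/2g = 4.369 m
Pipe 2: V = 0.5867 m/s, Re = 1.64×10^5, ε/D = 2.00×10^-5, f = 0.01623, h_2 = f(L/D)V²/2g = 0.3948 m
Series → Q common, losses add: H = Σh = 4.763 m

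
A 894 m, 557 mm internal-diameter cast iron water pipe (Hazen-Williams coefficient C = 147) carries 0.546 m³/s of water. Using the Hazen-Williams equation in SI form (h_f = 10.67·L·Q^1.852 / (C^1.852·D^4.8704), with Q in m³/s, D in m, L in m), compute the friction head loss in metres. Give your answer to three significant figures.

h_f ≈ 5.21 m

h_f = 10.67·894·0.546^1.852 / (147^1.852·0.557^4.8704) = 5.208 m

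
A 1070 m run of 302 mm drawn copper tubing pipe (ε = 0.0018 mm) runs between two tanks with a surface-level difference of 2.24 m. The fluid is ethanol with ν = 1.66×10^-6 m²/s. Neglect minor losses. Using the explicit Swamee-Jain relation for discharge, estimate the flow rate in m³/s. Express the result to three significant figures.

Q ≈ 0.0622 m³/s

Swamee-Jain (Type II): Q = -0.965·√(gD⁵h_f/L)·ln[ε/(3.7D) + √(3.17ν²L/(gD³h_f))]
√(gD⁵h_f/L) = √(9.81·0.302⁵·2.24/1070) = 0.007183
ε/(3.7D) = 1.61×10^-6; √(3.17ν²L/(gD³h_f)) = 1.24×10^-4
Q = -0.965·0.007183·ln(1.259×10^-4) = 0.06224 m³/s
Check: V = 0.869 m/s, Re = 1.58×10^5, f = 0.01632, h_f = 2.22 m ≈ 2.24 m ✓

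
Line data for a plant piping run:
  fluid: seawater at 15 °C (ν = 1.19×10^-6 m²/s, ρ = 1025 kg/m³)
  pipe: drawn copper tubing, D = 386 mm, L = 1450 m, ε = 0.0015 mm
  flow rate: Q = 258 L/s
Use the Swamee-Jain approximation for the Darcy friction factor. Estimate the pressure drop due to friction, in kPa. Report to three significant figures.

Δp ≈ 116 kPa

V = 4Q/(πD²) = 4·0.258/(π·0.386²) = 2.205 m/s
Re = VD/ν = 2.205·0.386/1.19×10^-6 = 7.15×10^5 → turbulent
ε/D = 0.0015/386 = 3.89×10^-6
Swamee-Jain: f = 0.01237
h_f = f(L/D)V²/(2g) = 0.01237·(1450/0.386)·2.205²/(2·9.81) = 11.51 m
Δp = ρg·h_f = 1025·9.81·11.51 = 115.8 kPa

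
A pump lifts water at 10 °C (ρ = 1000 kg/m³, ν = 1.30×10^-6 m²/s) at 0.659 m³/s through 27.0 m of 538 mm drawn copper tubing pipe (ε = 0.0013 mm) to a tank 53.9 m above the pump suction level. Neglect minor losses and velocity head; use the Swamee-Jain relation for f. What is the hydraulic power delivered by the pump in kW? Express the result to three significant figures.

P_hyd ≈ 350 kW

V = 4Q/(πD²) = 2.899 m/s; Re = 1.20×10^6; ε/D = 2.42×10^-6; f = 0.01133
h_f = f(L/D)V²/2g = 0.2435 m
Total head H = z + h_f = 53.9 + 0.2435 = 54.14 m
P_hyd = ρgQH = 1000·9.81·0.659·54.14 = 350.0 kW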